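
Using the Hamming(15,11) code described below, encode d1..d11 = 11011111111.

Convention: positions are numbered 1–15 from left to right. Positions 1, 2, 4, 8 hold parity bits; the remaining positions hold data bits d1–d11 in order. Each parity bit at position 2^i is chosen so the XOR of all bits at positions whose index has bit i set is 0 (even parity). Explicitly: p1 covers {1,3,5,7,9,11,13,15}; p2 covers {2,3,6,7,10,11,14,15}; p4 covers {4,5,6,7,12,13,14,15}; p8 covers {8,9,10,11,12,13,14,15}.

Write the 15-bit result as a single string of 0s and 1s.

Place data at non-parity positions: p1 p2 1 p4 1 0 1 p8 1 1 1 1 1 1 1
p1 (pos 1,3,5,7,9,11,13,15): XOR of data positions = 1⊕1⊕1⊕1⊕1⊕1⊕1 = 1
p2 (pos 2,3,6,7,10,11,14,15): XOR of data positions = 1⊕0⊕1⊕1⊕1⊕1⊕1 = 0
p4 (pos 4,5,6,7,12,13,14,15): XOR of data positions = 1⊕0⊕1⊕1⊕1⊕1⊕1 = 0
p8 (pos 8,9,10,11,12,13,14,15): XOR of data positions = 1⊕1⊕1⊕1⊕1⊕1⊕1 = 1
Codeword: 101010111111111

101010111111111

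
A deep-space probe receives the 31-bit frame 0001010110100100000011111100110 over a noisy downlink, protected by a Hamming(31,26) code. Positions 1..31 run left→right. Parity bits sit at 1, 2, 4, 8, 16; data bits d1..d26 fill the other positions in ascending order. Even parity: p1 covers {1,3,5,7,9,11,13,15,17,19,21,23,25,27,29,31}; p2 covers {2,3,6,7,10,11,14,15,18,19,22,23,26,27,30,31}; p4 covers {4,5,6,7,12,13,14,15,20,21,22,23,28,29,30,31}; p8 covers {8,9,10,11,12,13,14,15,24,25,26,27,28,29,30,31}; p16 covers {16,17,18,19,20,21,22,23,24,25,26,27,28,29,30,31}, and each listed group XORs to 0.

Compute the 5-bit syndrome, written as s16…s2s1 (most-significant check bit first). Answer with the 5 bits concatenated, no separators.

s1 (pos 1,3,5,7,9,11,13,15,17,19,21,23,25,27,29,31): 0⊕0⊕0⊕0⊕1⊕1⊕0⊕0⊕0⊕0⊕1⊕1⊕1⊕0⊕1⊕0 = 0
s2 (pos 2,3,6,7,10,11,14,15,18,19,22,23,26,27,30,31): 0⊕0⊕1⊕0⊕0⊕1⊕1⊕0⊕0⊕0⊕1⊕1⊕1⊕0⊕1⊕0 = 1
s4 (pos 4,5,6,7,12,13,14,15,20,21,22,23,28,29,30,31): 1⊕0⊕1⊕0⊕0⊕0⊕1⊕0⊕0⊕1⊕1⊕1⊕0⊕1⊕1⊕0 = 0
s8 (pos 8,9,10,11,12,13,14,15,24,25,26,27,28,29,30,31): 1⊕1⊕0⊕1⊕0⊕0⊕1⊕0⊕1⊕1⊕1⊕0⊕0⊕1⊕1⊕0 = 1
s16 (pos 16,17,18,19,20,21,22,23,24,25,26,27,28,29,30,31): 0⊕0⊕0⊕0⊕0⊕1⊕1⊕1⊕1⊕1⊕1⊕0⊕0⊕1⊕1⊕0 = 0
Syndrome s16…s1 = 01010 → error at position 10.

01010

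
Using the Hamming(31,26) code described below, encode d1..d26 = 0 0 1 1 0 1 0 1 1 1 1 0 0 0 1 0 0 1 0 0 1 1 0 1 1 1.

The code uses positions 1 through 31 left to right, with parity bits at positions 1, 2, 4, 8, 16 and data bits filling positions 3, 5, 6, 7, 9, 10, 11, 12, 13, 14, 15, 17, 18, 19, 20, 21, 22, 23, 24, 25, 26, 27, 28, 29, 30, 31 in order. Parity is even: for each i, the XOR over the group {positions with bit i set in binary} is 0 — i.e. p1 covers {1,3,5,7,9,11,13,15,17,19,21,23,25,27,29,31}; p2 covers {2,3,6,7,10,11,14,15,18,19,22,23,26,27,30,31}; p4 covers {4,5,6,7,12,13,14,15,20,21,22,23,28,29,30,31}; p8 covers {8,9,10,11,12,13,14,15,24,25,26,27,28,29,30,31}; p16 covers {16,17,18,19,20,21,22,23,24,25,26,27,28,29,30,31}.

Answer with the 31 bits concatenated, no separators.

Place data at non-parity positions: p1 p2 0 p4 0 1 1 p8 0 1 0 1 1 1 1 p16 0 0 0 1 0 0 1 0 0 1 1 0 1 1 1
p1 (pos 1,3,5,7,9,11,13,15,17,19,21,23,25,27,29,31): XOR of data positions = 0⊕0⊕1⊕0⊕0⊕1⊕1⊕0⊕0⊕0⊕1⊕0⊕1⊕1⊕1 = 1
p2 (pos 2,3,6,7,10,11,14,15,18,19,22,23,26,27,30,31): XOR of data positions = 0⊕1⊕1⊕1⊕0⊕1⊕1⊕0⊕0⊕0⊕1⊕1⊕1⊕1⊕1 = 0
p4 (pos 4,5,6,7,12,13,14,15,20,21,22,23,28,29,30,31): XOR of data positions = 0⊕1⊕1⊕1⊕1⊕1⊕1⊕1⊕0⊕0⊕1⊕0⊕1⊕1⊕1 = 1
p8 (pos 8,9,10,11,12,13,14,15,24,25,26,27,28,29,30,31): XOR of data positions = 0⊕1⊕0⊕1⊕1⊕1⊕1⊕0⊕0⊕1⊕1⊕0⊕1⊕1⊕1 = 0
p16 (pos 16,17,18,19,20,21,22,23,24,25,26,27,28,29,30,31): XOR of data positions = 0⊕0⊕0⊕1⊕0⊕0⊕1⊕0⊕0⊕1⊕1⊕0⊕1⊕1⊕1 = 1
Codeword: 1001011001011111000100100110111

1001011001011111000100100110111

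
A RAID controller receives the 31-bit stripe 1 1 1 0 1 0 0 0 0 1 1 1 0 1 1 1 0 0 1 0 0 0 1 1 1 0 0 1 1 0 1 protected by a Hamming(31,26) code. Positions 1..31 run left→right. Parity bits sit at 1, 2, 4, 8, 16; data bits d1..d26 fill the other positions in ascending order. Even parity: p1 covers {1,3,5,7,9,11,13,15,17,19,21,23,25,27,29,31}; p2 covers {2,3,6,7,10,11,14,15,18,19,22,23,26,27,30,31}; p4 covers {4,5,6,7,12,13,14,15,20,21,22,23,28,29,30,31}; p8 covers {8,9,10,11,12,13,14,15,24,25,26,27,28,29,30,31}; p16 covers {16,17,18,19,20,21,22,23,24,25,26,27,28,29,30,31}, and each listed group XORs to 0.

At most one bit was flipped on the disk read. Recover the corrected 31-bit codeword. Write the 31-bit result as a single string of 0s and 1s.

s1 (pos 1,3,5,7,9,11,13,15,17,19,21,23,25,27,29,31): 1⊕1⊕1⊕0⊕0⊕1⊕0⊕1⊕0⊕1⊕0⊕1⊕1⊕0⊕1⊕1 = 0
s2 (pos 2,3,6,7,10,11,14,15,18,19,22,23,26,27,30,31): 1⊕1⊕0⊕0⊕1⊕1⊕1⊕1⊕0⊕1⊕0⊕1⊕0⊕0⊕0⊕1 = 1
s4 (pos 4,5,6,7,12,13,14,15,20,21,22,23,28,29,30,31): 0⊕1⊕0⊕0⊕1⊕0⊕1⊕1⊕0⊕0⊕0⊕1⊕1⊕1⊕0⊕1 = 0
s8 (pos 8,9,10,11,12,13,14,15,24,25,26,27,28,29,30,31): 0⊕0⊕1⊕1⊕1⊕0⊕1⊕1⊕1⊕1⊕0⊕0⊕1⊕1⊕0⊕1 = 0
s16 (pos 16,17,18,19,20,21,22,23,24,25,26,27,28,29,30,31): 1⊕0⊕0⊕1⊕0⊕0⊕0⊕1⊕1⊕1⊕0⊕0⊕1⊕1⊕0⊕1 = 0
Syndrome s16…s1 = 00010 → error at position 2.
Flip position 2: 1110100001110111001000111001101 → 1010100001110111001000111001101

1010100001110111001000111001101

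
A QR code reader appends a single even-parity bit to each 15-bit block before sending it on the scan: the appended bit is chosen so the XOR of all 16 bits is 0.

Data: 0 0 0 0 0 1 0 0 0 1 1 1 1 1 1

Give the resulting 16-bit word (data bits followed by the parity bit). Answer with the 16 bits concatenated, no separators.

0000010001111111

XOR of the 15 data bits: 0⊕0⊕0⊕0⊕0⊕1⊕0⊕0⊕0⊕1⊕1⊕1⊕1⊕1⊕1 = 1
Parity bit = 1 (so all 16 bits XOR to 0).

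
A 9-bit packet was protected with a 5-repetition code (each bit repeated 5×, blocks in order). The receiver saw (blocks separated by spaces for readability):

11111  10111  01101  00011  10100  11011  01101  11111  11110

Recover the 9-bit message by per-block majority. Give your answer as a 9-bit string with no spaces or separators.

Block 1 (11111): 5 ones → 1
Block 2 (10111): 4 ones → 1
Block 3 (01101): 3 ones → 1
Block 4 (00011): 2 ones → 0
Block 5 (10100): 2 ones → 0
Block 6 (11011): 4 ones → 1
Block 7 (01101): 3 ones → 1
Block 8 (11111): 5 ones → 1
Block 9 (11110): 4 ones → 1

111001111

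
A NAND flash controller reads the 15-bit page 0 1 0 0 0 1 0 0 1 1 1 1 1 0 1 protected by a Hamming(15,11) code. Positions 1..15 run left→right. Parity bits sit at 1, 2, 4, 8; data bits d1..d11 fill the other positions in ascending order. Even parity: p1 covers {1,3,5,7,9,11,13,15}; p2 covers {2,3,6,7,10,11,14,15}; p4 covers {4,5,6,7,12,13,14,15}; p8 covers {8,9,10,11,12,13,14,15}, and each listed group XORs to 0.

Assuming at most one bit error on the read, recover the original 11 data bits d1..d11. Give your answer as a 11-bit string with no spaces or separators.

00101111101

s1 (pos 1,3,5,7,9,11,13,15): 0⊕0⊕0⊕0⊕1⊕1⊕1⊕1 = 0
s2 (pos 2,3,6,7,10,11,14,15): 1⊕0⊕1⊕0⊕1⊕1⊕0⊕1 = 1
s4 (pos 4,5,6,7,12,13,14,15): 0⊕0⊕1⊕0⊕1⊕1⊕0⊕1 = 0
s8 (pos 8,9,10,11,12,13,14,15): 0⊕1⊕1⊕1⊕1⊕1⊕0⊕1 = 0
Syndrome s8…s1 = 0010 → error at position 2.
Flip position 2: 010001001111101 → 000001001111101
Read data bits from positions 3,5,6,7,9,10,11,12,13,14,15: 00101111101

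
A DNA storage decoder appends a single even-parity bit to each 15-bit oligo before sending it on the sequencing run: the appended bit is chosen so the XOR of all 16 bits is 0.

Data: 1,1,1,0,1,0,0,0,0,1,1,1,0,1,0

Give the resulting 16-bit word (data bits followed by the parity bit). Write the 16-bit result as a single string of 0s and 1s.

XOR of the 15 data bits: 1⊕1⊕1⊕0⊕1⊕0⊕0⊕0⊕0⊕1⊕1⊕1⊕0⊕1⊕0 = 0
Parity bit = 0 (so all 16 bits XOR to 0).

1110100001110100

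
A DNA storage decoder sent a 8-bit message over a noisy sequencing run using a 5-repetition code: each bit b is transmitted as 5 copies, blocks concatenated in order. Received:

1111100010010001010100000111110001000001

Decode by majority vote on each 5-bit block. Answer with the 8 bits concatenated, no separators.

10010100

Block 1 (11111): 5 ones → 1
Block 2 (00010): 1 one → 0
Block 3 (01000): 1 one → 0
Block 4 (10101): 3 ones → 1
Block 5 (00000): 0 ones → 0
Block 6 (11111): 5 ones → 1
Block 7 (00010): 1 one → 0
Block 8 (00001): 1 one → 0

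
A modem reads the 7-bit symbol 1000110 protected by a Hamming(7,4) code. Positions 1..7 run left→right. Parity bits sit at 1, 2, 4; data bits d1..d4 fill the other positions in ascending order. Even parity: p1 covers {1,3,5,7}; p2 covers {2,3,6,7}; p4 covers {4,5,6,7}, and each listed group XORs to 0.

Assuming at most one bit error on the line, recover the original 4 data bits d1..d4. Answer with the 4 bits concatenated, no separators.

0110

s1 (pos 1,3,5,7): 1⊕0⊕1⊕0 = 0
s2 (pos 2,3,6,7): 0⊕0⊕1⊕0 = 1
s4 (pos 4,5,6,7): 0⊕1⊕1⊕0 = 0
Syndrome s4…s1 = 010 → error at position 2.
Flip position 2: 1000110 → 1100110
Read data bits from positions 3,5,6,7: 0110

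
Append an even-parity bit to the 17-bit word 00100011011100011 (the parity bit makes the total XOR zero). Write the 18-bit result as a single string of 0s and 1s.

XOR of the 17 data bits: 0⊕0⊕1⊕0⊕0⊕0⊕1⊕1⊕0⊕1⊕1⊕1⊕0⊕0⊕0⊕1⊕1 = 0
Parity bit = 0 (so all 18 bits XOR to 0).

001000110111000110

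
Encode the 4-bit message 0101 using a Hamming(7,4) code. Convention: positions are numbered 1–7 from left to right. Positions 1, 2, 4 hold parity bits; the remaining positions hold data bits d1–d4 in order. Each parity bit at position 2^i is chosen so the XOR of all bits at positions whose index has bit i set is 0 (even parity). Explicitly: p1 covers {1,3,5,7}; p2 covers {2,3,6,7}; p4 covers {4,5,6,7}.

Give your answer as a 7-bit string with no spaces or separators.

Place data at non-parity positions: p1 p2 0 p4 1 0 1
p1 (pos 1,3,5,7): XOR of data positions = 0⊕1⊕1 = 0
p2 (pos 2,3,6,7): XOR of data positions = 0⊕0⊕1 = 1
p4 (pos 4,5,6,7): XOR of data positions = 1⊕0⊕1 = 0
Codeword: 0100101

0100101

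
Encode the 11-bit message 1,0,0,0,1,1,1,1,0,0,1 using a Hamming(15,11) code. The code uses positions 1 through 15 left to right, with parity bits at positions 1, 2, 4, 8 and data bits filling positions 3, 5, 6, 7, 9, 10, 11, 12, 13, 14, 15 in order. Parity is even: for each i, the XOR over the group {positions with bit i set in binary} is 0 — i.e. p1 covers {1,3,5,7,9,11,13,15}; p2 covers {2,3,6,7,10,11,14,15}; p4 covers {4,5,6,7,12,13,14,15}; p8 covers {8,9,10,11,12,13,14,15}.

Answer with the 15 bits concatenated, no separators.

001000011111001

Place data at non-parity positions: p1 p2 1 p4 0 0 0 p8 1 1 1 1 0 0 1
p1 (pos 1,3,5,7,9,11,13,15): XOR of data positions = 1⊕0⊕0⊕1⊕1⊕0⊕1 = 0
p2 (pos 2,3,6,7,10,11,14,15): XOR of data positions = 1⊕0⊕0⊕1⊕1⊕0⊕1 = 0
p4 (pos 4,5,6,7,12,13,14,15): XOR of data positions = 0⊕0⊕0⊕1⊕0⊕0⊕1 = 0
p8 (pos 8,9,10,11,12,13,14,15): XOR of data positions = 1⊕1⊕1⊕1⊕0⊕0⊕1 = 1
Codeword: 001000011111001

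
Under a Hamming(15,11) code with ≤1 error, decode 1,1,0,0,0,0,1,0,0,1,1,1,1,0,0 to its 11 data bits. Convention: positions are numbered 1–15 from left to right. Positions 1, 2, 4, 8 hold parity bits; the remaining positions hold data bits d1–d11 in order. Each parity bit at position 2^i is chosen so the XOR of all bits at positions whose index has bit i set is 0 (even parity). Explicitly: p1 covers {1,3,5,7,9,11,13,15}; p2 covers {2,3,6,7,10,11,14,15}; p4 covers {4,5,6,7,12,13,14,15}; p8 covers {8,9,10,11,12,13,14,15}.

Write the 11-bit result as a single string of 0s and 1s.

00010111100

s1 (pos 1,3,5,7,9,11,13,15): 1⊕0⊕0⊕1⊕0⊕1⊕1⊕0 = 0
s2 (pos 2,3,6,7,10,11,14,15): 1⊕0⊕0⊕1⊕1⊕1⊕0⊕0 = 0
s4 (pos 4,5,6,7,12,13,14,15): 0⊕0⊕0⊕1⊕1⊕1⊕0⊕0 = 1
s8 (pos 8,9,10,11,12,13,14,15): 0⊕0⊕1⊕1⊕1⊕1⊕0⊕0 = 0
Syndrome s8…s1 = 0100 → error at position 4.
Flip position 4: 110000100111100 → 110100100111100
Read data bits from positions 3,5,6,7,9,10,11,12,13,14,15: 00010111100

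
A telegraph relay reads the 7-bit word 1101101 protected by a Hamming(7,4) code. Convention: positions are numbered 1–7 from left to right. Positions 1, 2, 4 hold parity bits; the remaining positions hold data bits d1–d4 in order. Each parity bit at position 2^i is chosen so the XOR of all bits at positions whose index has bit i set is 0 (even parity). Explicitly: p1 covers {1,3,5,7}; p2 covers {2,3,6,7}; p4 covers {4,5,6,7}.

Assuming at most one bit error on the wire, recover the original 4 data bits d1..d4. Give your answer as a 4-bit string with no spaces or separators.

s1 (pos 1,3,5,7): 1⊕0⊕1⊕1 = 1
s2 (pos 2,3,6,7): 1⊕0⊕0⊕1 = 0
s4 (pos 4,5,6,7): 1⊕1⊕0⊕1 = 1
Syndrome s4…s1 = 101 → error at position 5.
Flip position 5: 1101101 → 1101001
Read data bits from positions 3,5,6,7: 0001

0001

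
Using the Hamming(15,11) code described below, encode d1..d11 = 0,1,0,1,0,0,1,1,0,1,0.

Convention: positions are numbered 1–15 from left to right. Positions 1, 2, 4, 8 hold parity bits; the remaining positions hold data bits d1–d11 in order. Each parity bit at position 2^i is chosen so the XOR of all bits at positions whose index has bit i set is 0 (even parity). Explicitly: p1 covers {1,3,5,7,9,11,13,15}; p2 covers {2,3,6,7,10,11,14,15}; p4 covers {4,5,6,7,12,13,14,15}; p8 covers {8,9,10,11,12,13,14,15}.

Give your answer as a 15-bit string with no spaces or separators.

110010110011010

Place data at non-parity positions: p1 p2 0 p4 1 0 1 p8 0 0 1 1 0 1 0
p1 (pos 1,3,5,7,9,11,13,15): XOR of data positions = 0⊕1⊕1⊕0⊕1⊕0⊕0 = 1
p2 (pos 2,3,6,7,10,11,14,15): XOR of data positions = 0⊕0⊕1⊕0⊕1⊕1⊕0 = 1
p4 (pos 4,5,6,7,12,13,14,15): XOR of data positions = 1⊕0⊕1⊕1⊕0⊕1⊕0 = 0
p8 (pos 8,9,10,11,12,13,14,15): XOR of data positions = 0⊕0⊕1⊕1⊕0⊕1⊕0 = 1
Codeword: 110010110011010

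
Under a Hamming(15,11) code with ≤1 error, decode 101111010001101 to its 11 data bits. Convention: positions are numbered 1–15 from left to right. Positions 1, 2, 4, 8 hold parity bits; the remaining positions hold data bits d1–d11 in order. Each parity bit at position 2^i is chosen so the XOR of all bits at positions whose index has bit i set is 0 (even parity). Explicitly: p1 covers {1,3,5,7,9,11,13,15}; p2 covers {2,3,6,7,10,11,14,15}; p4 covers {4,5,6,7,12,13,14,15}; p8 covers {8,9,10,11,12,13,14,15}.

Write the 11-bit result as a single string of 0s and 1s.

s1 (pos 1,3,5,7,9,11,13,15): 1⊕1⊕1⊕0⊕0⊕0⊕1⊕1 = 1
s2 (pos 2,3,6,7,10,11,14,15): 0⊕1⊕1⊕0⊕0⊕0⊕0⊕1 = 1
s4 (pos 4,5,6,7,12,13,14,15): 1⊕1⊕1⊕0⊕1⊕1⊕0⊕1 = 0
s8 (pos 8,9,10,11,12,13,14,15): 1⊕0⊕0⊕0⊕1⊕1⊕0⊕1 = 0
Syndrome s8…s1 = 0011 → error at position 3.
Flip position 3: 101111010001101 → 100111010001101
Read data bits from positions 3,5,6,7,9,10,11,12,13,14,15: 01100001101

01100001101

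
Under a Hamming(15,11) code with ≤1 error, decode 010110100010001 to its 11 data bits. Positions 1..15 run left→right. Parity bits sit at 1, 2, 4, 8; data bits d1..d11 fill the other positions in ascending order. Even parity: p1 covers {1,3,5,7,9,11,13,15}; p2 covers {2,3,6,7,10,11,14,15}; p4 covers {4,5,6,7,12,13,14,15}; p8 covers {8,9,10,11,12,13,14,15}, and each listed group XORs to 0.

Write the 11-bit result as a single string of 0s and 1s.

s1 (pos 1,3,5,7,9,11,13,15): 0⊕0⊕1⊕1⊕0⊕1⊕0⊕1 = 0
s2 (pos 2,3,6,7,10,11,14,15): 1⊕0⊕0⊕1⊕0⊕1⊕0⊕1 = 0
s4 (pos 4,5,6,7,12,13,14,15): 1⊕1⊕0⊕1⊕0⊕0⊕0⊕1 = 0
s8 (pos 8,9,10,11,12,13,14,15): 0⊕0⊕0⊕1⊕0⊕0⊕0⊕1 = 0
Syndrome s8…s1 = 0000 → no error.
Read data bits from positions 3,5,6,7,9,10,11,12,13,14,15: 01010010001

01010010001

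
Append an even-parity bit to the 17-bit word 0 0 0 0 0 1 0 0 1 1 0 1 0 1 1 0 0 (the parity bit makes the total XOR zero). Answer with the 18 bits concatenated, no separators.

000001001101011000

XOR of the 17 data bits: 0⊕0⊕0⊕0⊕0⊕1⊕0⊕0⊕1⊕1⊕0⊕1⊕0⊕1⊕1⊕0⊕0 = 0
Parity bit = 0 (so all 18 bits XOR to 0).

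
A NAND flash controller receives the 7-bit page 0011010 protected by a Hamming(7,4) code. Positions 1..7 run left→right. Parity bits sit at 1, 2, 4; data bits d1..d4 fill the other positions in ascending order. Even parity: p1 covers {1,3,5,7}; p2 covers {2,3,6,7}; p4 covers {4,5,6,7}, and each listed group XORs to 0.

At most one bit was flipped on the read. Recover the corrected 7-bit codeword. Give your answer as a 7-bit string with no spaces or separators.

1011010

s1 (pos 1,3,5,7): 0⊕1⊕0⊕0 = 1
s2 (pos 2,3,6,7): 0⊕1⊕1⊕0 = 0
s4 (pos 4,5,6,7): 1⊕0⊕1⊕0 = 0
Syndrome s4…s1 = 001 → error at position 1.
Flip position 1: 0011010 → 1011010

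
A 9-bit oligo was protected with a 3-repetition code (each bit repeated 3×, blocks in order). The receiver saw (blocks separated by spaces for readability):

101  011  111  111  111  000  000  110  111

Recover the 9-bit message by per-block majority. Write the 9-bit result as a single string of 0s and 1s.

111110011

Block 1 (101): 2 ones → 1
Block 2 (011): 2 ones → 1
Block 3 (111): 3 ones → 1
Block 4 (111): 3 ones → 1
Block 5 (111): 3 ones → 1
Block 6 (000): 0 ones → 0
Block 7 (000): 0 ones → 0
Block 8 (110): 2 ones → 1
Block 9 (111): 3 ones → 1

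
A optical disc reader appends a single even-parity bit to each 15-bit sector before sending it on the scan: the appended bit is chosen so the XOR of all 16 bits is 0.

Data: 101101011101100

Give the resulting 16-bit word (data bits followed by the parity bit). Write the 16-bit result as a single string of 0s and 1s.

XOR of the 15 data bits: 1⊕0⊕1⊕1⊕0⊕1⊕0⊕1⊕1⊕1⊕0⊕1⊕1⊕0⊕0 = 1
Parity bit = 1 (so all 16 bits XOR to 0).

1011010111011001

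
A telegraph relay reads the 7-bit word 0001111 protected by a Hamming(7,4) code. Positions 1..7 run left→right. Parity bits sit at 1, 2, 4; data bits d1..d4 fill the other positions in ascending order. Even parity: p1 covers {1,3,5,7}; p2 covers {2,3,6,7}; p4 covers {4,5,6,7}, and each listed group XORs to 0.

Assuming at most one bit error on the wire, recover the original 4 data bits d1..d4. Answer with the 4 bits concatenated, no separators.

0111

s1 (pos 1,3,5,7): 0⊕0⊕1⊕1 = 0
s2 (pos 2,3,6,7): 0⊕0⊕1⊕1 = 0
s4 (pos 4,5,6,7): 1⊕1⊕1⊕1 = 0
Syndrome s4…s1 = 000 → no error.
Read data bits from positions 3,5,6,7: 0111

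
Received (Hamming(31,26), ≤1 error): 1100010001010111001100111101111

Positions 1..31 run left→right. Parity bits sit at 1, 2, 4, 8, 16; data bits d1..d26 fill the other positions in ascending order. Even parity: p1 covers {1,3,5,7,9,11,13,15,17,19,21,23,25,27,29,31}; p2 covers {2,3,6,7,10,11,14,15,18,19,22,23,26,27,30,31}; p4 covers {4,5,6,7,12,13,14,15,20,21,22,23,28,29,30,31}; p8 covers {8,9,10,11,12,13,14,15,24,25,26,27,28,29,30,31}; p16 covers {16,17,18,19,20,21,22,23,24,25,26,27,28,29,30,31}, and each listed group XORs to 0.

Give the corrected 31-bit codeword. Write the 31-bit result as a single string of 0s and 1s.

1100010001010111001100110101111

s1 (pos 1,3,5,7,9,11,13,15,17,19,21,23,25,27,29,31): 1⊕0⊕0⊕0⊕0⊕0⊕0⊕1⊕0⊕1⊕0⊕1⊕1⊕0⊕1⊕1 = 1
s2 (pos 2,3,6,7,10,11,14,15,18,19,22,23,26,27,30,31): 1⊕0⊕1⊕0⊕1⊕0⊕1⊕1⊕0⊕1⊕0⊕1⊕1⊕0⊕1⊕1 = 0
s4 (pos 4,5,6,7,12,13,14,15,20,21,22,23,28,29,30,31): 0⊕0⊕1⊕0⊕1⊕0⊕1⊕1⊕1⊕0⊕0⊕1⊕1⊕1⊕1⊕1 = 0
s8 (pos 8,9,10,11,12,13,14,15,24,25,26,27,28,29,30,31): 0⊕0⊕1⊕0⊕1⊕0⊕1⊕1⊕1⊕1⊕1⊕0⊕1⊕1⊕1⊕1 = 1
s16 (pos 16,17,18,19,20,21,22,23,24,25,26,27,28,29,30,31): 1⊕0⊕0⊕1⊕1⊕0⊕0⊕1⊕1⊕1⊕1⊕0⊕1⊕1⊕1⊕1 = 1
Syndrome s16…s1 = 11001 → error at position 25.
Flip position 25: 1100010001010111001100111101111 → 1100010001010111001100110101111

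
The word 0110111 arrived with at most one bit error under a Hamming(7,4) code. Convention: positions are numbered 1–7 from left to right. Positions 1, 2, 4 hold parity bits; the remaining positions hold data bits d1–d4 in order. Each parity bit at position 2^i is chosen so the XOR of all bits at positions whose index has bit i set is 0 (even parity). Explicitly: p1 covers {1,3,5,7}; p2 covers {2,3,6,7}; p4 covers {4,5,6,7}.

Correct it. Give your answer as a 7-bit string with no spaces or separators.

s1 (pos 1,3,5,7): 0⊕1⊕1⊕1 = 1
s2 (pos 2,3,6,7): 1⊕1⊕1⊕1 = 0
s4 (pos 4,5,6,7): 0⊕1⊕1⊕1 = 1
Syndrome s4…s1 = 101 → error at position 5.
Flip position 5: 0110111 → 0110011

0110011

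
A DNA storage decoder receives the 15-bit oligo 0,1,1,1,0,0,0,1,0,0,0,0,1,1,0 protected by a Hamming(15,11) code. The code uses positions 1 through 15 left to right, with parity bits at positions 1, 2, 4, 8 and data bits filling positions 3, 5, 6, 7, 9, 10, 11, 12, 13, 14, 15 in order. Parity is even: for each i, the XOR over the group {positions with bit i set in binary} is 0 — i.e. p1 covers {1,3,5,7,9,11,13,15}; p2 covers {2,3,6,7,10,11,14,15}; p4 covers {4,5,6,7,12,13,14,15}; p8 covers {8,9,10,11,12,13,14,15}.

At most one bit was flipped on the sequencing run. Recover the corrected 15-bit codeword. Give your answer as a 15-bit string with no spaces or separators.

s1 (pos 1,3,5,7,9,11,13,15): 0⊕1⊕0⊕0⊕0⊕0⊕1⊕0 = 0
s2 (pos 2,3,6,7,10,11,14,15): 1⊕1⊕0⊕0⊕0⊕0⊕1⊕0 = 1
s4 (pos 4,5,6,7,12,13,14,15): 1⊕0⊕0⊕0⊕0⊕1⊕1⊕0 = 1
s8 (pos 8,9,10,11,12,13,14,15): 1⊕0⊕0⊕0⊕0⊕1⊕1⊕0 = 1
Syndrome s8…s1 = 1110 → error at position 14.
Flip position 14: 011100010000110 → 011100010000100

011100010000100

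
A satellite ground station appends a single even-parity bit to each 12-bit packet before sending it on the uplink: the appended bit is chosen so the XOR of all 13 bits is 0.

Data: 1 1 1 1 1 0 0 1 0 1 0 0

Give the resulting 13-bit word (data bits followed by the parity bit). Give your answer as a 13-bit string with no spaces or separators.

1111100101001

XOR of the 12 data bits: 1⊕1⊕1⊕1⊕1⊕0⊕0⊕1⊕0⊕1⊕0⊕0 = 1
Parity bit = 1 (so all 13 bits XOR to 0).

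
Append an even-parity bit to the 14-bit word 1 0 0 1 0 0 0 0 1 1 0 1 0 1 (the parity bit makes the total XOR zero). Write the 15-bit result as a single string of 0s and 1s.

100100001101010

XOR of the 14 data bits: 1⊕0⊕0⊕1⊕0⊕0⊕0⊕0⊕1⊕1⊕0⊕1⊕0⊕1 = 0
Parity bit = 0 (so all 15 bits XOR to 0).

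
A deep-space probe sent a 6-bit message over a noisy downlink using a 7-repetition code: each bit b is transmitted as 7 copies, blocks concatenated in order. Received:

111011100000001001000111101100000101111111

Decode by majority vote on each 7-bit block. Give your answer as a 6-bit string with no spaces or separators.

Block 1 (1110111): 6 ones → 1
Block 2 (0000000): 0 ones → 0
Block 3 (1001000): 2 ones → 0
Block 4 (1111011): 6 ones → 1
Block 5 (0000010): 1 one → 0
Block 6 (1111111): 7 ones → 1

100101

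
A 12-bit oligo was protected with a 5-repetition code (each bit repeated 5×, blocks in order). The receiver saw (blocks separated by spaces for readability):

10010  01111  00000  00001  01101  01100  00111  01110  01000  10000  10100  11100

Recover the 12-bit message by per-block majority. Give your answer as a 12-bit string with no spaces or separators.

010010110001

Block 1 (10010): 2 ones → 0
Block 2 (01111): 4 ones → 1
Block 3 (00000): 0 ones → 0
Block 4 (00001): 1 one → 0
Block 5 (01101): 3 ones → 1
Block 6 (01100): 2 ones → 0
Block 7 (00111): 3 ones → 1
Block 8 (01110): 3 ones → 1
Block 9 (01000): 1 one → 0
Block 10 (10000): 1 one → 0
Block 11 (10100): 2 ones → 0
Block 12 (11100): 3 ones → 1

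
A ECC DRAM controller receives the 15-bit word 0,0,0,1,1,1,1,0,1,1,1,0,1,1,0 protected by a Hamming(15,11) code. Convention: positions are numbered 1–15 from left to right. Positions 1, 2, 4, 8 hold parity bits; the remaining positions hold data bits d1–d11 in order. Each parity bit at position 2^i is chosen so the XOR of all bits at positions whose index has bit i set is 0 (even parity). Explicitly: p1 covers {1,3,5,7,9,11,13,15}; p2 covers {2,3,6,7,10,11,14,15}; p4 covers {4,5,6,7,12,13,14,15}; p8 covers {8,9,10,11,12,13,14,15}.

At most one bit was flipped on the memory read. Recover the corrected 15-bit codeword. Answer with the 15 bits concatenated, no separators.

s1 (pos 1,3,5,7,9,11,13,15): 0⊕0⊕1⊕1⊕1⊕1⊕1⊕0 = 1
s2 (pos 2,3,6,7,10,11,14,15): 0⊕0⊕1⊕1⊕1⊕1⊕1⊕0 = 1
s4 (pos 4,5,6,7,12,13,14,15): 1⊕1⊕1⊕1⊕0⊕1⊕1⊕0 = 0
s8 (pos 8,9,10,11,12,13,14,15): 0⊕1⊕1⊕1⊕0⊕1⊕1⊕0 = 1
Syndrome s8…s1 = 1011 → error at position 11.
Flip position 11: 000111101110110 → 000111101100110

000111101100110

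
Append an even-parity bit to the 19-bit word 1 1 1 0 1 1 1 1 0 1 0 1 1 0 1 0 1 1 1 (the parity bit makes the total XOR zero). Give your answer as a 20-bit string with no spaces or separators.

11101111010110101110

XOR of the 19 data bits: 1⊕1⊕1⊕0⊕1⊕1⊕1⊕1⊕0⊕1⊕0⊕1⊕1⊕0⊕1⊕0⊕1⊕1⊕1 = 0
Parity bit = 0 (so all 20 bits XOR to 0).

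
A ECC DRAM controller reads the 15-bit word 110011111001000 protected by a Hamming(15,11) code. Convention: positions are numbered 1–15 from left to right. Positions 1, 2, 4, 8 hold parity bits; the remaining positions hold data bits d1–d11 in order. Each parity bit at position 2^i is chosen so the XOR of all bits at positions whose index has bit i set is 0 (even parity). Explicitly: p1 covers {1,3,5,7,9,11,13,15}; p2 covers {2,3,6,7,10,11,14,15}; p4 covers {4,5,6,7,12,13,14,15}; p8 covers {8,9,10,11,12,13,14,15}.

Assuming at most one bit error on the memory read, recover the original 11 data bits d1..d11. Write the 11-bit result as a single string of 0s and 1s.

s1 (pos 1,3,5,7,9,11,13,15): 1⊕0⊕1⊕1⊕1⊕0⊕0⊕0 = 0
s2 (pos 2,3,6,7,10,11,14,15): 1⊕0⊕1⊕1⊕0⊕0⊕0⊕0 = 1
s4 (pos 4,5,6,7,12,13,14,15): 0⊕1⊕1⊕1⊕1⊕0⊕0⊕0 = 0
s8 (pos 8,9,10,11,12,13,14,15): 1⊕1⊕0⊕0⊕1⊕0⊕0⊕0 = 1
Syndrome s8…s1 = 1010 → error at position 10.
Flip position 10: 110011111001000 → 110011111101000
Read data bits from positions 3,5,6,7,9,10,11,12,13,14,15: 01111101000

01111101000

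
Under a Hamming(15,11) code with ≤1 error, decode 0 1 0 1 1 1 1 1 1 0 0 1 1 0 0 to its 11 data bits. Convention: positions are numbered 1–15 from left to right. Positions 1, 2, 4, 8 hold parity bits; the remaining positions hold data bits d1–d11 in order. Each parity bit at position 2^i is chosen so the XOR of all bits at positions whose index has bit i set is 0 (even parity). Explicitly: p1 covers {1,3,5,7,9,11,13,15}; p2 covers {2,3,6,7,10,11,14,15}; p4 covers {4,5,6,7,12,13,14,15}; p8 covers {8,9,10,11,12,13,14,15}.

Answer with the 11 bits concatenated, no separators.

01111001100

s1 (pos 1,3,5,7,9,11,13,15): 0⊕0⊕1⊕1⊕1⊕0⊕1⊕0 = 0
s2 (pos 2,3,6,7,10,11,14,15): 1⊕0⊕1⊕1⊕0⊕0⊕0⊕0 = 1
s4 (pos 4,5,6,7,12,13,14,15): 1⊕1⊕1⊕1⊕1⊕1⊕0⊕0 = 0
s8 (pos 8,9,10,11,12,13,14,15): 1⊕1⊕0⊕0⊕1⊕1⊕0⊕0 = 0
Syndrome s8…s1 = 0010 → error at position 2.
Flip position 2: 010111111001100 → 000111111001100
Read data bits from positions 3,5,6,7,9,10,11,12,13,14,15: 01111001100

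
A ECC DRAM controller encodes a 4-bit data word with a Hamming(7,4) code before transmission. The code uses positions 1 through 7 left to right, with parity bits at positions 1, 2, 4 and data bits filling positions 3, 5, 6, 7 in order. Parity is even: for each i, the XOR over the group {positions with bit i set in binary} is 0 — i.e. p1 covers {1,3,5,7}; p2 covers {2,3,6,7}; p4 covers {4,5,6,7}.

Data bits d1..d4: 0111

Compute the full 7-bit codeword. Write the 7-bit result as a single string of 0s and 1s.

0001111

Place data at non-parity positions: p1 p2 0 p4 1 1 1
p1 (pos 1,3,5,7): XOR of data positions = 0⊕1⊕1 = 0
p2 (pos 2,3,6,7): XOR of data positions = 0⊕1⊕1 = 0
p4 (pos 4,5,6,7): XOR of data positions = 1⊕1⊕1 = 1
Codeword: 0001111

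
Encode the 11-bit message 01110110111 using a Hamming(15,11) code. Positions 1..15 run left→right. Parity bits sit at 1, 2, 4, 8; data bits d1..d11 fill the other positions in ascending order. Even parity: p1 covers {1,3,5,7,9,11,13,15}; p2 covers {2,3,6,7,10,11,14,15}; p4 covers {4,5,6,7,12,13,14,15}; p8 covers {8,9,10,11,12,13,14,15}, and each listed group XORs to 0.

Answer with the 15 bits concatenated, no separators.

100011110110111

Place data at non-parity positions: p1 p2 0 p4 1 1 1 p8 0 1 1 0 1 1 1
p1 (pos 1,3,5,7,9,11,13,15): XOR of data positions = 0⊕1⊕1⊕0⊕1⊕1⊕1 = 1
p2 (pos 2,3,6,7,10,11,14,15): XOR of data positions = 0⊕1⊕1⊕1⊕1⊕1⊕1 = 0
p4 (pos 4,5,6,7,12,13,14,15): XOR of data positions = 1⊕1⊕1⊕0⊕1⊕1⊕1 = 0
p8 (pos 8,9,10,11,12,13,14,15): XOR of data positions = 0⊕1⊕1⊕0⊕1⊕1⊕1 = 1
Codeword: 100011110110111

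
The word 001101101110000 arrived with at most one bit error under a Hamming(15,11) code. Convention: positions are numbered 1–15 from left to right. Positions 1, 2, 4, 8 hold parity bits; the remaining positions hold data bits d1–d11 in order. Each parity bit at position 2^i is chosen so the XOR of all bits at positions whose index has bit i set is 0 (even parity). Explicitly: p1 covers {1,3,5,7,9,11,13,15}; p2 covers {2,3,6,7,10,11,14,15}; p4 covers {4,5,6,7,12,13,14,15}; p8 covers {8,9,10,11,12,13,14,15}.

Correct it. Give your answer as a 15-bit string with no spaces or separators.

s1 (pos 1,3,5,7,9,11,13,15): 0⊕1⊕0⊕1⊕1⊕1⊕0⊕0 = 0
s2 (pos 2,3,6,7,10,11,14,15): 0⊕1⊕1⊕1⊕1⊕1⊕0⊕0 = 1
s4 (pos 4,5,6,7,12,13,14,15): 1⊕0⊕1⊕1⊕0⊕0⊕0⊕0 = 1
s8 (pos 8,9,10,11,12,13,14,15): 0⊕1⊕1⊕1⊕0⊕0⊕0⊕0 = 1
Syndrome s8…s1 = 1110 → error at position 14.
Flip position 14: 001101101110000 → 001101101110010

001101101110010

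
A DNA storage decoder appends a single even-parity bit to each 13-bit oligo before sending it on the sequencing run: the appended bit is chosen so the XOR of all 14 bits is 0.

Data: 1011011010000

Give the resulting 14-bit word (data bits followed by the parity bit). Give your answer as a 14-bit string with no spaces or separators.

XOR of the 13 data bits: 1⊕0⊕1⊕1⊕0⊕1⊕1⊕0⊕1⊕0⊕0⊕0⊕0 = 0
Parity bit = 0 (so all 14 bits XOR to 0).

10110110100000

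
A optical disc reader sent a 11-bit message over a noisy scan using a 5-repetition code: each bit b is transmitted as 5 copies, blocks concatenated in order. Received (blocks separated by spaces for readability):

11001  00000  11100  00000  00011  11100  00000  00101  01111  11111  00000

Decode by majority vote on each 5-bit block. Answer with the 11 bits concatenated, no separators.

10100100110

Block 1 (11001): 3 ones → 1
Block 2 (00000): 0 ones → 0
Block 3 (11100): 3 ones → 1
Block 4 (00000): 0 ones → 0
Block 5 (00011): 2 ones → 0
Block 6 (11100): 3 ones → 1
Block 7 (00000): 0 ones → 0
Block 8 (00101): 2 ones → 0
Block 9 (01111): 4 ones → 1
Block 10 (11111): 5 ones → 1
Block 11 (00000): 0 ones → 0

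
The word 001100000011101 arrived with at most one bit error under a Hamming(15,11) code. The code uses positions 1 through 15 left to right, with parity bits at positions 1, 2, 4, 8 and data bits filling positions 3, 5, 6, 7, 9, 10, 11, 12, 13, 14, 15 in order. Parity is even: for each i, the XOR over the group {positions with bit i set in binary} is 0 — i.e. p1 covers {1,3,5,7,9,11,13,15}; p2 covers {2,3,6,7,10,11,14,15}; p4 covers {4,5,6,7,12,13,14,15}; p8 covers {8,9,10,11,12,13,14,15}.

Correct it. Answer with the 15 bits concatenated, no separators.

s1 (pos 1,3,5,7,9,11,13,15): 0⊕1⊕0⊕0⊕0⊕1⊕1⊕1 = 0
s2 (pos 2,3,6,7,10,11,14,15): 0⊕1⊕0⊕0⊕0⊕1⊕0⊕1 = 1
s4 (pos 4,5,6,7,12,13,14,15): 1⊕0⊕0⊕0⊕1⊕1⊕0⊕1 = 0
s8 (pos 8,9,10,11,12,13,14,15): 0⊕0⊕0⊕1⊕1⊕1⊕0⊕1 = 0
Syndrome s8…s1 = 0010 → error at position 2.
Flip position 2: 001100000011101 → 011100000011101

011100000011101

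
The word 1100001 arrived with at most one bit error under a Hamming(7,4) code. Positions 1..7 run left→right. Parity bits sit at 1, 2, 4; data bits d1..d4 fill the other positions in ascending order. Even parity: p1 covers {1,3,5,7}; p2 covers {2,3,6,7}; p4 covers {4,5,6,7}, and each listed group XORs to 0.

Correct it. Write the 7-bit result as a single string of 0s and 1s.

1101001

s1 (pos 1,3,5,7): 1⊕0⊕0⊕1 = 0
s2 (pos 2,3,6,7): 1⊕0⊕0⊕1 = 0
s4 (pos 4,5,6,7): 0⊕0⊕0⊕1 = 1
Syndrome s4…s1 = 100 → error at position 4.
Flip position 4: 1100001 → 1101001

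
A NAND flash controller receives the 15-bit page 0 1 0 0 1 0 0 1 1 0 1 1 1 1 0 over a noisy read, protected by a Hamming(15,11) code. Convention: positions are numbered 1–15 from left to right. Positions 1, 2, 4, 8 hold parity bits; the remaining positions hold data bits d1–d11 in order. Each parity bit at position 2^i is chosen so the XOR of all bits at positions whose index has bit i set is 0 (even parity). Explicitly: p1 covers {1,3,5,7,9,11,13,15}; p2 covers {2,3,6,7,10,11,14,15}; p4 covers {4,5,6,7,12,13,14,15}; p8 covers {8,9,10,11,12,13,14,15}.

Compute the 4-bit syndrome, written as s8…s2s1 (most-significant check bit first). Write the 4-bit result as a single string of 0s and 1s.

s1 (pos 1,3,5,7,9,11,13,15): 0⊕0⊕1⊕0⊕1⊕1⊕1⊕0 = 0
s2 (pos 2,3,6,7,10,11,14,15): 1⊕0⊕0⊕0⊕0⊕1⊕1⊕0 = 1
s4 (pos 4,5,6,7,12,13,14,15): 0⊕1⊕0⊕0⊕1⊕1⊕1⊕0 = 0
s8 (pos 8,9,10,11,12,13,14,15): 1⊕1⊕0⊕1⊕1⊕1⊕1⊕0 = 0
Syndrome s8…s1 = 0010 → error at position 2.

0010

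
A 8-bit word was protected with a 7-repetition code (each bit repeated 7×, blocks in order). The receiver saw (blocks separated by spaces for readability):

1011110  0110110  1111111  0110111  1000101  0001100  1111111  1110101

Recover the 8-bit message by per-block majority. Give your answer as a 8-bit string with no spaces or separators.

11110011

Block 1 (1011110): 5 ones → 1
Block 2 (0110110): 4 ones → 1
Block 3 (1111111): 7 ones → 1
Block 4 (0110111): 5 ones → 1
Block 5 (1000101): 3 ones → 0
Block 6 (0001100): 2 ones → 0
Block 7 (1111111): 7 ones → 1
Block 8 (1110101): 5 ones → 1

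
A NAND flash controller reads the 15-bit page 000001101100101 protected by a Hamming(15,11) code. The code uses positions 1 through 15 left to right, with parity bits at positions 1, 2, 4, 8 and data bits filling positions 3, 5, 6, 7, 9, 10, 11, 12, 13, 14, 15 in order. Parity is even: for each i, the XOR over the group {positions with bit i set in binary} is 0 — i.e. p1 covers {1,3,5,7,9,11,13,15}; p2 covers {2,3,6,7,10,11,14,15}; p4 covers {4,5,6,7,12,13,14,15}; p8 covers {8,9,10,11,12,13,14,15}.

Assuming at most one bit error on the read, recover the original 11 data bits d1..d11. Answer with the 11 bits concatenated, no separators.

s1 (pos 1,3,5,7,9,11,13,15): 0⊕0⊕0⊕1⊕1⊕0⊕1⊕1 = 0
s2 (pos 2,3,6,7,10,11,14,15): 0⊕0⊕1⊕1⊕1⊕0⊕0⊕1 = 0
s4 (pos 4,5,6,7,12,13,14,15): 0⊕0⊕1⊕1⊕0⊕1⊕0⊕1 = 0
s8 (pos 8,9,10,11,12,13,14,15): 0⊕1⊕1⊕0⊕0⊕1⊕0⊕1 = 0
Syndrome s8…s1 = 0000 → no error.
Read data bits from positions 3,5,6,7,9,10,11,12,13,14,15: 00111100101

00111100101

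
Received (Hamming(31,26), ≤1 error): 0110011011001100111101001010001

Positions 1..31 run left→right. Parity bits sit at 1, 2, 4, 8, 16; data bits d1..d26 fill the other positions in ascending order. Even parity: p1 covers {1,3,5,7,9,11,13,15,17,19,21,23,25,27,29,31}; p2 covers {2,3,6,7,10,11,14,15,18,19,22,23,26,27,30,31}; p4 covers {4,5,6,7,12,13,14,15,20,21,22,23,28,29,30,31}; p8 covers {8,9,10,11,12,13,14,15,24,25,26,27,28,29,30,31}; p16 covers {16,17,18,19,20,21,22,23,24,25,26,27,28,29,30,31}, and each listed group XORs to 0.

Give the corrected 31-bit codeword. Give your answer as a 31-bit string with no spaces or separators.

s1 (pos 1,3,5,7,9,11,13,15,17,19,21,23,25,27,29,31): 0⊕1⊕0⊕1⊕1⊕0⊕1⊕0⊕1⊕1⊕0⊕0⊕1⊕1⊕0⊕1 = 1
s2 (pos 2,3,6,7,10,11,14,15,18,19,22,23,26,27,30,31): 1⊕1⊕1⊕1⊕1⊕0⊕1⊕0⊕1⊕1⊕1⊕0⊕0⊕1⊕0⊕1 = 1
s4 (pos 4,5,6,7,12,13,14,15,20,21,22,23,28,29,30,31): 0⊕0⊕1⊕1⊕0⊕1⊕1⊕0⊕1⊕0⊕1⊕0⊕0⊕0⊕0⊕1 = 1
s8 (pos 8,9,10,11,12,13,14,15,24,25,26,27,28,29,30,31): 0⊕1⊕1⊕0⊕0⊕1⊕1⊕0⊕0⊕1⊕0⊕1⊕0⊕0⊕0⊕1 = 1
s16 (pos 16,17,18,19,20,21,22,23,24,25,26,27,28,29,30,31): 0⊕1⊕1⊕1⊕1⊕0⊕1⊕0⊕0⊕1⊕0⊕1⊕0⊕0⊕0⊕1 = 0
Syndrome s16…s1 = 01111 → error at position 15.
Flip position 15: 0110011011001100111101001010001 → 0110011011001110111101001010001

0110011011001110111101001010001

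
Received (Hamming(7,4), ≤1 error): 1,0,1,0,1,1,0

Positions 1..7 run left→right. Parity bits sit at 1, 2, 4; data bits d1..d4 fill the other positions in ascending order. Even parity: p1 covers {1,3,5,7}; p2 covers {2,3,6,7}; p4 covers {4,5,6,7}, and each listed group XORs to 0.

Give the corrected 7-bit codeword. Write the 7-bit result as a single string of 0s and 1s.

s1 (pos 1,3,5,7): 1⊕1⊕1⊕0 = 1
s2 (pos 2,3,6,7): 0⊕1⊕1⊕0 = 0
s4 (pos 4,5,6,7): 0⊕1⊕1⊕0 = 0
Syndrome s4…s1 = 001 → error at position 1.
Flip position 1: 1010110 → 0010110

0010110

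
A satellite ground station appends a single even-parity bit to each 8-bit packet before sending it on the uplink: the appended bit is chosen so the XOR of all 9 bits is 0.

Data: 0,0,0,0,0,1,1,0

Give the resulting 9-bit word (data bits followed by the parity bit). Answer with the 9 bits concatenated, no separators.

XOR of the 8 data bits: 0⊕0⊕0⊕0⊕0⊕1⊕1⊕0 = 0
Parity bit = 0 (so all 9 bits XOR to 0).

000001100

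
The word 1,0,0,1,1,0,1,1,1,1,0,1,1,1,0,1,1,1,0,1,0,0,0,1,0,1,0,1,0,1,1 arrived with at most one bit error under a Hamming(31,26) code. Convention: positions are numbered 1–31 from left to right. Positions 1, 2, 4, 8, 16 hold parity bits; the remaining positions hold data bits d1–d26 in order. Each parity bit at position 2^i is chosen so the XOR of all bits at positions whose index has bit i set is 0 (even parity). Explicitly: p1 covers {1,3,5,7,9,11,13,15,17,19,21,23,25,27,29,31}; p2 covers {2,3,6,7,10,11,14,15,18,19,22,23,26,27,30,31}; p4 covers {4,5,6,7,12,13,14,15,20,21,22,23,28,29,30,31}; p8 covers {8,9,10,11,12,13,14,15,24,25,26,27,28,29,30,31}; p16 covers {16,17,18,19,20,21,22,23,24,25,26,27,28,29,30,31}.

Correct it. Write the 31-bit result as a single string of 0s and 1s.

s1 (pos 1,3,5,7,9,11,13,15,17,19,21,23,25,27,29,31): 1⊕0⊕1⊕1⊕1⊕0⊕1⊕0⊕1⊕0⊕0⊕0⊕0⊕0⊕0⊕1 = 1
s2 (pos 2,3,6,7,10,11,14,15,18,19,22,23,26,27,30,31): 0⊕0⊕0⊕1⊕1⊕0⊕1⊕0⊕1⊕0⊕0⊕0⊕1⊕0⊕1⊕1 = 1
s4 (pos 4,5,6,7,12,13,14,15,20,21,22,23,28,29,30,31): 1⊕1⊕0⊕1⊕1⊕1⊕1⊕0⊕1⊕0⊕0⊕0⊕1⊕0⊕1⊕1 = 0
s8 (pos 8,9,10,11,12,13,14,15,24,25,26,27,28,29,30,31): 1⊕1⊕1⊕0⊕1⊕1⊕1⊕0⊕1⊕0⊕1⊕0⊕1⊕0⊕1⊕1 = 1
s16 (pos 16,17,18,19,20,21,22,23,24,25,26,27,28,29,30,31): 1⊕1⊕1⊕0⊕1⊕0⊕0⊕0⊕1⊕0⊕1⊕0⊕1⊕0⊕1⊕1 = 1
Syndrome s16…s1 = 11011 → error at position 27.
Flip position 27: 1001101111011101110100010101011 → 1001101111011101110100010111011

1001101111011101110100010111011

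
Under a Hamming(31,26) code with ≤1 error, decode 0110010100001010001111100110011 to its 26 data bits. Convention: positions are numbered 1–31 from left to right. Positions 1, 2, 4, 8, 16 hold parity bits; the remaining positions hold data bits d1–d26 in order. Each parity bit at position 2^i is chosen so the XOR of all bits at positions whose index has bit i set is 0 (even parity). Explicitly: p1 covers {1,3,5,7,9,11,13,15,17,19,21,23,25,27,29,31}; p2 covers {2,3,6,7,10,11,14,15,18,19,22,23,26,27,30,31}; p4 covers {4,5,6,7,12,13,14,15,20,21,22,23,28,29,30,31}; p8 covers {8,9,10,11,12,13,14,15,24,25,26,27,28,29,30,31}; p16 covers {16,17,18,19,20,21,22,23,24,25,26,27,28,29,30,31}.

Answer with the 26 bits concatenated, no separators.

10100000101001111100110001

s1 (pos 1,3,5,7,9,11,13,15,17,19,21,23,25,27,29,31): 0⊕1⊕0⊕0⊕0⊕0⊕1⊕1⊕0⊕1⊕1⊕1⊕0⊕1⊕0⊕1 = 0
s2 (pos 2,3,6,7,10,11,14,15,18,19,22,23,26,27,30,31): 1⊕1⊕1⊕0⊕0⊕0⊕0⊕1⊕0⊕1⊕1⊕1⊕1⊕1⊕1⊕1 = 1
s4 (pos 4,5,6,7,12,13,14,15,20,21,22,23,28,29,30,31): 0⊕0⊕1⊕0⊕0⊕1⊕0⊕1⊕1⊕1⊕1⊕1⊕0⊕0⊕1⊕1 = 1
s8 (pos 8,9,10,11,12,13,14,15,24,25,26,27,28,29,30,31): 1⊕0⊕0⊕0⊕0⊕1⊕0⊕1⊕0⊕0⊕1⊕1⊕0⊕0⊕1⊕1 = 1
s16 (pos 16,17,18,19,20,21,22,23,24,25,26,27,28,29,30,31): 0⊕0⊕0⊕1⊕1⊕1⊕1⊕1⊕0⊕0⊕1⊕1⊕0⊕0⊕1⊕1 = 1
Syndrome s16…s1 = 11110 → error at position 30.
Flip position 30: 0110010100001010001111100110011 → 0110010100001010001111100110001
Read data bits from positions 3,5,6,7,9,10,11,12,13,14,15,17,18,19,20,21,22,23,24,25,26,27,28,29,30,31: 10100000101001111100110001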